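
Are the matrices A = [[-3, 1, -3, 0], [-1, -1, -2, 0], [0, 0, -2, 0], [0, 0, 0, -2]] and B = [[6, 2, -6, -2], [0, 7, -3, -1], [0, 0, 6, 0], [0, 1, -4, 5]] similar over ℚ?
No.

trace(A) = -8 but trace(B) = 24. The trace is a similarity invariant, so A and B are not similar.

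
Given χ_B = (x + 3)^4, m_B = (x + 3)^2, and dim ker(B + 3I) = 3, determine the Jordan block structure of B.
λ = -3: algebraic multiplicity 4 (exponent in χ_B), largest block size 2 (exponent in m_B), 3 blocks (geometric multiplicity). These force block sizes [2, 1, 1].

Jordan blocks: (-3, 2), (-3, 1), (-3, 1)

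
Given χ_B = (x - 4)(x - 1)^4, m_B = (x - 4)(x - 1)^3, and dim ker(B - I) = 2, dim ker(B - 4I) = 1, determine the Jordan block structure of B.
Jordan blocks: (1, 3), (1, 1), (4, 1)

λ = 1: algebraic multiplicity 4 (exponent in χ_B), largest block size 3 (exponent in m_B), 2 blocks (geometric multiplicity). These force block sizes [3, 1].
λ = 4: algebraic multiplicity 1 (exponent in χ_B), largest block size 1 (exponent in m_B), 1 block (geometric multiplicity). This forces block sizes [1].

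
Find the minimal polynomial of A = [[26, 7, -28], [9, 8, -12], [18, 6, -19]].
m_A(x) = (x - 5)^2

The characteristic polynomial factors as (x - 5)^3. The minimal polynomial is ∏(x - λ)^{k_λ} where k_λ is the size of the largest Jordan block at λ.

For λ = 5: rank(A - 5I) = 1, and the largest Jordan block has size 2 (the smallest k with rank((A - 5I)^k) = rank((A - 5I)^(k+1))).

So m_A(x) = (x - 5)^2.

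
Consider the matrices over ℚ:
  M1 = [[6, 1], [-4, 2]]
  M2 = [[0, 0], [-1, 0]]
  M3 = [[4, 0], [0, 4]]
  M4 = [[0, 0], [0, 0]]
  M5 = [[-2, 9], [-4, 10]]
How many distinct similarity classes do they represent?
4 classes: {M1, M5}, {M2}, {M3}, {M4}

Characteristic polynomials: χ_{M1} = (x - 4)^2, χ_{M2} = x^2, χ_{M3} = (x - 4)^2, χ_{M4} = x^2, χ_{M5} = (x - 4)^2.

{M1, M5}: invariant factors (x - 4)^2.

{M2}: invariant factors x^2.

{M3}: invariant factors x - 4, x - 4.

{M4}: invariant factors x, x.

Matrices are similar if and only if their invariant-factor lists agree; the partition into similarity classes is {M1, M5}, {M2}, {M3}, {M4}.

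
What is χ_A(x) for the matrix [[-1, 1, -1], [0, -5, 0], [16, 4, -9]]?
χ_A(x) = (x + 5)^3

xI - A = [[x + 1, -1, 1], [0, x + 5, 0], [-16, -4, x + 9]].

Expanding det(xI - A) along the first row:
det(xI - A) = + (x + 1)·det([[x + 5, 0], [-4, x + 9]]) - (-1)·det([[0, 0], [-16, x + 9]]) + (1)·det([[0, x + 5], [-16, -4]]).

Evaluating gives χ_A(x) = x^3 + 15x^2 + 75x + 125 = (x + 5)^3.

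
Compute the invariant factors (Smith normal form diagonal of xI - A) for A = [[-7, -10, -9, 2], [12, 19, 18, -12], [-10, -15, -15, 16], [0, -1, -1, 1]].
(x - 1)^3(x + 5)

The Jordan structure of A has elementary divisors (x + 5), (x - 1)^3. Arranging the block sizes at each eigenvalue in decreasing order and taking row products gives the invariant factors.

Invariant factors (smallest first, each dividing the next): (x - 1)^3(x + 5).

Check: the last factor (x - 1)^3(x + 5) is the minimal polynomial, and the product (x - 1)^3(x + 5) is the characteristic polynomial.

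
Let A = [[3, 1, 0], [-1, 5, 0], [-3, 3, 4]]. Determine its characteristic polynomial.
χ_A(x) = (x - 4)^3

xI - A = [[x - 3, -1, 0], [1, x - 5, 0], [3, -3, x - 4]].

Expanding det(xI - A) along the first row:
det(xI - A) = + (x - 3)·det([[x - 5, 0], [-3, x - 4]]) - (-1)·det([[1, 0], [3, x - 4]]) + (0)·det([[1, x - 5], [3, -3]]).

Evaluating gives χ_A(x) = x^3 - 12x^2 + 48x - 64 = (x - 4)^3.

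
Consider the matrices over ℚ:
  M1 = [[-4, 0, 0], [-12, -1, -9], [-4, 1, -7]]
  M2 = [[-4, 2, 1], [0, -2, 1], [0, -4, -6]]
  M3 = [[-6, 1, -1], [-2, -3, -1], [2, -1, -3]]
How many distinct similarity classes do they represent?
Characteristic polynomials: χ_{M1} = (x + 4)^3, χ_{M2} = (x + 4)^3, χ_{M3} = (x + 4)^3.

{M1, M2, M3}: invariant factors x + 4, (x + 4)^2.

Matrices are similar if and only if their invariant-factor lists agree; the partition into similarity classes is {M1, M2, M3}.

1 class: {M1, M2, M3}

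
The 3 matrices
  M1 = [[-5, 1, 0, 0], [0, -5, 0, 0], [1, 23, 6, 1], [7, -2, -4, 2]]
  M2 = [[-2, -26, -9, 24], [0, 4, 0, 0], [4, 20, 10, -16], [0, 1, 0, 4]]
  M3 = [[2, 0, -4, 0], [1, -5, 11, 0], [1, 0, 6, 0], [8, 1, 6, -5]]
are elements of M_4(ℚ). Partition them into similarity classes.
Characteristic polynomials: χ_{M1} = (x - 4)^2(x + 5)^2, χ_{M2} = (x - 4)^4, χ_{M3} = (x - 4)^2(x + 5)^2.

{M1, M3}: invariant factors (x - 4)^2(x + 5)^2.

{M2}: invariant factors (x - 4)^2, (x - 4)^2.

Matrices are similar if and only if their invariant-factor lists agree; the partition into similarity classes is {M1, M3}, {M2}.

2 classes: {M1, M3}, {M2}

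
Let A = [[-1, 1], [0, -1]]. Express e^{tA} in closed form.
e^{tA} = [[e^{-t}, t*e^{-t}], [0, e^{-t}]]

A has Jordan form J = [[-1, 1], [0, -1]] with A = PJP^{-1}, so e^{tA} = P e^{tJ} P^{-1}.

For a Jordan block J_k(λ), e^{tJ_k(λ)} = e^{λt} · (I + tN + t^2 N^2/2! + ... + t^{k-1} N^{k-1}/(k-1)!) where N is the nilpotent superdiagonal part.

Assembling the blocks and conjugating back gives the entries of e^{tA} as shown above.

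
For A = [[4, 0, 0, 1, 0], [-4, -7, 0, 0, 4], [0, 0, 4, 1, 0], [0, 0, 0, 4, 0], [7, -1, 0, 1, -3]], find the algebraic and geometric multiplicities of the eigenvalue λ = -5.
The characteristic polynomial is (x - 4)^3(x + 5)^2, so the factor x + 5 appears with exponent 2: the algebraic multiplicity is 2.

rank(A + 5I) = 4, so the eigenspace has dimension 5 - 4 = 1: the geometric multiplicity is 1.

Since 1 < 2, A is not diagonalizable.

algebraic multiplicity 2, geometric multiplicity 1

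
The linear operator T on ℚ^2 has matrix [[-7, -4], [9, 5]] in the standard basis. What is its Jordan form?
The characteristic polynomial is det(xI - A) = (x + 1)^2, so the eigenvalues are -1 (algebraic multiplicity 2).

For λ = -1: rank(A + I) = 1, rank((A + I)^2) = 0. The eigenspace has dimension 2 - 1 = 1, so there is 1 Jordan block; the rank sequence gives block sizes [2].

Assembling the blocks gives the Jordan form J above.

J = [[-1, 1], [0, -1]]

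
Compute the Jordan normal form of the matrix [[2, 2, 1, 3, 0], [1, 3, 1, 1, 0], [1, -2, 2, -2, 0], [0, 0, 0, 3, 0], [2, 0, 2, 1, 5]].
J = [[1, 0, 0, 0, 0], [0, 3, 1, 0, 0], [0, 0, 3, 1, 0], [0, 0, 0, 3, 0], [0, 0, 0, 0, 5]]

The characteristic polynomial is det(xI - A) = (x - 5)(x - 3)^3(x - 1), so the eigenvalues are 1 (algebraic multiplicity 1), 3 (algebraic multiplicity 3), 5 (algebraic multiplicity 1).

For λ = 1: algebraic multiplicity 1 gives one 1×1 block.

For λ = 3: rank(A - 3I) = 4, rank((A - 3I)^2) = 3, rank((A - 3I)^3) = 2. The eigenspace has dimension 5 - 4 = 1, so there is 1 Jordan block; the rank sequence gives block sizes [3].

For λ = 5: algebraic multiplicity 1 gives one 1×1 block.

Assembling the blocks gives the Jordan form J above.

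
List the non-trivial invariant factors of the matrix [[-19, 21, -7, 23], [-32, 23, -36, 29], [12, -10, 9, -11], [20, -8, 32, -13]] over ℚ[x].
The Jordan structure of A has elementary divisors (x + 5)^2, (x - 5)^2. Arranging the block sizes at each eigenvalue in decreasing order and taking row products gives the invariant factors.

Invariant factors (smallest first, each dividing the next): (x - 5)^2(x + 5)^2.

Check: the last factor (x - 5)^2(x + 5)^2 is the minimal polynomial, and the product (x - 5)^2(x + 5)^2 is the characteristic polynomial.

(x - 5)^2(x + 5)^2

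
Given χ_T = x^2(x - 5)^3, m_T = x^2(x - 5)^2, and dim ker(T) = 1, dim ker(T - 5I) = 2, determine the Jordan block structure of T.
Jordan blocks: (0, 2), (5, 2), (5, 1)

λ = 0: algebraic multiplicity 2 (exponent in χ_T), largest block size 2 (exponent in m_T), 1 block (geometric multiplicity). This forces block sizes [2].
λ = 5: algebraic multiplicity 3 (exponent in χ_T), largest block size 2 (exponent in m_T), 2 blocks (geometric multiplicity). These force block sizes [2, 1].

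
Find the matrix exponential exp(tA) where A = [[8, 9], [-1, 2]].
e^{tA} = [[(3*t + 1)*e^{5*t}, 9*t*e^{5*t}], [-t*e^{5*t}, (1 - 3*t)*e^{5*t}]]

A has Jordan form J = [[5, 1], [0, 5]] with A = PJP^{-1}, so e^{tA} = P e^{tJ} P^{-1}.

For a Jordan block J_k(λ), e^{tJ_k(λ)} = e^{λt} · (I + tN + t^2 N^2/2! + ... + t^{k-1} N^{k-1}/(k-1)!) where N is the nilpotent superdiagonal part.

Assembling the blocks and conjugating back gives the entries of e^{tA} as shown above.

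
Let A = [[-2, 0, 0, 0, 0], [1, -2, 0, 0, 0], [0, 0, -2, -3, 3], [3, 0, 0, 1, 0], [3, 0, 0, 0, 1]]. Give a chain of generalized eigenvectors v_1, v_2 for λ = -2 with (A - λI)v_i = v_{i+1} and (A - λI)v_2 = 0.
We seek v_1 ∈ ker((A + 2I)^2) \ ker(A + 2I), then set v_{i+1} = (A + 2I) v_i.

One such chain is v_1 = [[1, -1, -1, -1, -1]]^T, v_2 = [[0, 1, 0, 0, 0]]^T. Check: (A + 2I) v_2 = [[0, 0, 0, 0, 0]]^T = 0.

v_1 = [[1, -1, -1, -1, -1]]^T, v_2 = [[0, 1, 0, 0, 0]]^T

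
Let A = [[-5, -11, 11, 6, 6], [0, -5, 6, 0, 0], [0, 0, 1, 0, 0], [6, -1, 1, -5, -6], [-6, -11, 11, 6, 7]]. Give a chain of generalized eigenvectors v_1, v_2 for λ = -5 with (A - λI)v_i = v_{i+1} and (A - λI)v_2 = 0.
v_1 = [[2, 1, 0, 0, 2]]^T, v_2 = [[1, 0, 0, -1, 1]]^T

We seek v_1 ∈ ker((A + 5I)^2) \ ker(A + 5I), then set v_{i+1} = (A + 5I) v_i.

One such chain is v_1 = [[2, 1, 0, 0, 2]]^T, v_2 = [[1, 0, 0, -1, 1]]^T. Check: (A + 5I) v_2 = [[0, 0, 0, 0, 0]]^T = 0.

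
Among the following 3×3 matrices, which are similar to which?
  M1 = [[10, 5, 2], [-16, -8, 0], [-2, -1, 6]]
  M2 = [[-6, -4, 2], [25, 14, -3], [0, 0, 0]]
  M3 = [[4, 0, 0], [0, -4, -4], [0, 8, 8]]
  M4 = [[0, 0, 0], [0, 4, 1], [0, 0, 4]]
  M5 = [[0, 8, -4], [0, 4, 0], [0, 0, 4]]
Characteristic polynomials: χ_{M1} = x(x - 4)^2, χ_{M2} = x(x - 4)^2, χ_{M3} = x(x - 4)^2, χ_{M4} = x(x - 4)^2, χ_{M5} = x(x - 4)^2.

{M1, M2, M4}: invariant factors x(x - 4)^2.

{M3, M5}: invariant factors x - 4, x(x - 4).

Matrices are similar if and only if their invariant-factor lists agree; the partition into similarity classes is {M1, M2, M4}, {M3, M5}.

2 classes: {M1, M2, M4}, {M3, M5}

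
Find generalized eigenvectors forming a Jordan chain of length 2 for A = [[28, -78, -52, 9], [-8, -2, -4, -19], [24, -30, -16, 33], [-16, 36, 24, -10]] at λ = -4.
v_1 = [[-2, 0, -1, 1]]^T, v_2 = [[-3, 1, -3, 2]]^T

We seek v_1 ∈ ker((A + 4I)^2) \ ker(A + 4I), then set v_{i+1} = (A + 4I) v_i.

One such chain is v_1 = [[-2, 0, -1, 1]]^T, v_2 = [[-3, 1, -3, 2]]^T. Check: (A + 4I) v_2 = [[0, 0, 0, 0]]^T = 0.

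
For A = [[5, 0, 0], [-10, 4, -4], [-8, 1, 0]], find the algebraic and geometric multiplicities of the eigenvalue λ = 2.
algebraic multiplicity 2, geometric multiplicity 1

The characteristic polynomial is (x - 5)(x - 2)^2, so the factor x - 2 appears with exponent 2: the algebraic multiplicity is 2.

rank(A - 2I) = 2, so the eigenspace has dimension 3 - 2 = 1: the geometric multiplicity is 1.

Since 1 < 2, A is not diagonalizable.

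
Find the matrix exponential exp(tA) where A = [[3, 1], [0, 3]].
e^{tA} = [[e^{3*t}, t*e^{3*t}], [0, e^{3*t}]]

A has Jordan form J = [[3, 1], [0, 3]] with A = PJP^{-1}, so e^{tA} = P e^{tJ} P^{-1}.

For a Jordan block J_k(λ), e^{tJ_k(λ)} = e^{λt} · (I + tN + t^2 N^2/2! + ... + t^{k-1} N^{k-1}/(k-1)!) where N is the nilpotent superdiagonal part.

Assembling the blocks and conjugating back gives the entries of e^{tA} as shown above.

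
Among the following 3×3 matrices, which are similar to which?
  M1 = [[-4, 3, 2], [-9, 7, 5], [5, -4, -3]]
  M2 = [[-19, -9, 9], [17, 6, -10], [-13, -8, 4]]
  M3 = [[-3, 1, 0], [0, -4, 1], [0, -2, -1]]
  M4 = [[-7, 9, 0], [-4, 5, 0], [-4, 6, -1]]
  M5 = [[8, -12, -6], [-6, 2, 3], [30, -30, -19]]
5 classes: {M1}, {M2}, {M3}, {M4}, {M5}

Characteristic polynomials: χ_{M1} = x^3, χ_{M2} = (x + 1)(x + 4)^2, χ_{M3} = (x + 2)(x + 3)^2, χ_{M4} = (x + 1)^3, χ_{M5} = (x + 1)(x + 4)^2.

{M1}: invariant factors x^3.

{M2}: invariant factors (x + 1)(x + 4)^2.

{M3}: invariant factors (x + 2)(x + 3)^2.

{M4}: invariant factors x + 1, (x + 1)^2.

{M5}: invariant factors x + 4, (x + 1)(x + 4).

Matrices are similar if and only if their invariant-factor lists agree; the partition into similarity classes is {M1}, {M2}, {M3}, {M4}, {M5}.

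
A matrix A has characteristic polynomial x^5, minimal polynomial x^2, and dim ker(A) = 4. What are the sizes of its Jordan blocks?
λ = 0: algebraic multiplicity 5 (exponent in χ_A), largest block size 2 (exponent in m_A), 4 blocks (geometric multiplicity). These force block sizes [2, 1, 1, 1].

Jordan blocks: (0, 2), (0, 1), (0, 1), (0, 1)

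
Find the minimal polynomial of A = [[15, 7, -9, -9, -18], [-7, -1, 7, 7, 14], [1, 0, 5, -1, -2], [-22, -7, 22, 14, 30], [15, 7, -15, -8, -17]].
m_A(x) = (x - 6)^2(x + 1)

The characteristic polynomial factors as (x - 6)^3(x + 1)^2. The minimal polynomial is ∏(x - λ)^{k_λ} where k_λ is the size of the largest Jordan block at λ.

For λ = -1: rank(A + I) = 3, and the largest Jordan block has size 1 (the smallest k with rank((A + I)^k) = rank((A + I)^(k+1))).
For λ = 6: rank(A - 6I) = 3, and the largest Jordan block has size 2 (the smallest k with rank((A - 6I)^k) = rank((A - 6I)^(k+1))).

So m_A(x) = (x - 6)^2(x + 1).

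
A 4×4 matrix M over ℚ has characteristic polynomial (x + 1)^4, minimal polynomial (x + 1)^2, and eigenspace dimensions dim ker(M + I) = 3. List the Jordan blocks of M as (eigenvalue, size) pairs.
Jordan blocks: (-1, 2), (-1, 1), (-1, 1)

λ = -1: algebraic multiplicity 4 (exponent in χ_M), largest block size 2 (exponent in m_M), 3 blocks (geometric multiplicity). These force block sizes [2, 1, 1].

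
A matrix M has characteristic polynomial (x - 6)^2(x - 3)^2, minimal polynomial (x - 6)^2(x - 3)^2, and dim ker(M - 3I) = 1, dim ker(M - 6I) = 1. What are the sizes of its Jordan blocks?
Jordan blocks: (3, 2), (6, 2)

λ = 3: algebraic multiplicity 2 (exponent in χ_M), largest block size 2 (exponent in m_M), 1 block (geometric multiplicity). This forces block sizes [2].
λ = 6: algebraic multiplicity 2 (exponent in χ_M), largest block size 2 (exponent in m_M), 1 block (geometric multiplicity). This forces block sizes [2].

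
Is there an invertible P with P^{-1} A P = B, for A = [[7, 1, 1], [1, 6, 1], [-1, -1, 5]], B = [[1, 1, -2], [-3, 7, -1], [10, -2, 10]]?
Two matrices over a field are similar if and only if they have the same invariant factors.

Both A and B have characteristic polynomial (x - 6)^3 and minimal polynomial (x - 6)^3. Computing further, both have invariant factors (x - 6)^3. Hence A and B are similar.

Yes.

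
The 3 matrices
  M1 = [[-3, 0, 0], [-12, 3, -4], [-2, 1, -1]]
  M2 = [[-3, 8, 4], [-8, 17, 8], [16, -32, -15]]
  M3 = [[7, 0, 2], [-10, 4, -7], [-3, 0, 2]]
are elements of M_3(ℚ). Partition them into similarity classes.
3 classes: {M1}, {M2}, {M3}

Characteristic polynomials: χ_{M1} = (x - 1)^2(x + 3), χ_{M2} = (x - 1)^2(x + 3), χ_{M3} = (x - 5)(x - 4)^2.

{M1}: invariant factors (x - 1)^2(x + 3).

{M2}: invariant factors x - 1, (x - 1)(x + 3).

{M3}: invariant factors (x - 5)(x - 4)^2.

Matrices are similar if and only if their invariant-factor lists agree; the partition into similarity classes is {M1}, {M2}, {M3}.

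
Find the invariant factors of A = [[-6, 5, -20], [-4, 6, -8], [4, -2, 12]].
x - 4, (x - 4)^2

The Jordan structure of A has elementary divisors (x - 4)^2, (x - 4). Arranging the block sizes at each eigenvalue in decreasing order and taking row products gives the invariant factors.

Invariant factors (smallest first, each dividing the next): x - 4, (x - 4)^2.

Check: the last factor (x - 4)^2 is the minimal polynomial, and the product (x - 4)^3 is the characteristic polynomial.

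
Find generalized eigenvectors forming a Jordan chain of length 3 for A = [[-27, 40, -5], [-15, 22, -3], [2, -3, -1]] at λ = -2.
v_1 = [[-2, -1, 2]]^T, v_2 = [[0, 0, 1]]^T, v_3 = [[-5, -3, 1]]^T

We seek v_1 ∈ ker((A + 2I)^3) \ ker((A + 2I)^2), then set v_{i+1} = (A + 2I) v_i.

One such chain is v_1 = [[-2, -1, 2]]^T, v_2 = [[0, 0, 1]]^T, v_3 = [[-5, -3, 1]]^T. Check: (A + 2I) v_3 = [[0, 0, 0]]^T = 0.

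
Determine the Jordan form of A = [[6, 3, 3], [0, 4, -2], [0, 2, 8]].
The characteristic polynomial is det(xI - A) = (x - 6)^3, so the eigenvalues are 6 (algebraic multiplicity 3).

For λ = 6: rank(A - 6I) = 1, rank((A - 6I)^2) = 0. The eigenspace has dimension 3 - 1 = 2, so there are 2 Jordan blocks; the rank sequence gives block sizes [2, 1].

Assembling the blocks gives the Jordan form J above.

J = [[6, 1, 0], [0, 6, 0], [0, 0, 6]]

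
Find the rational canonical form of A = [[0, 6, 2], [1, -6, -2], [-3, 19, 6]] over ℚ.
R = [[0, 0, 2], [1, 0, -2], [0, 1, 0]]

The invariant factors of A (the non-unit diagonal entries of the Smith normal form of xI - A over ℚ[x]) are x^3 + 2x - 2, each dividing the next. The characteristic polynomial is their product, x^3 + 2x - 2.

The rational canonical form is the block-diagonal matrix of companion matrices C(f_i):
R = [[0, 0, 2], [1, 0, -2], [0, 1, 0]].

Note the characteristic polynomial does not split into linear factors over ℚ, so A has no Jordan form over ℚ; the rational canonical form exists over any field.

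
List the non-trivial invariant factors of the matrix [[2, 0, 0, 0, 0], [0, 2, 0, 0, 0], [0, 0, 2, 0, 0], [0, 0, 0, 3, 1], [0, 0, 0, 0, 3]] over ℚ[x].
x - 2, x - 2, (x - 3)^2(x - 2)

The Jordan structure of A has elementary divisors (x - 2), (x - 2), (x - 2), (x - 3)^2. Arranging the block sizes at each eigenvalue in decreasing order and taking row products gives the invariant factors.

Invariant factors (smallest first, each dividing the next): x - 2, x - 2, (x - 3)^2(x - 2).

Check: the last factor (x - 3)^2(x - 2) is the minimal polynomial, and the product (x - 3)^2(x - 2)^3 is the characteristic polynomial.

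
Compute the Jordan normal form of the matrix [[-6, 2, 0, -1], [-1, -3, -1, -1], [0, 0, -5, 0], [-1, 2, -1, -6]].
The characteristic polynomial is det(xI - A) = (x + 5)^4, so the eigenvalues are -5 (algebraic multiplicity 4).

For λ = -5: rank(A + 5I) = 2, rank((A + 5I)^2) = 1, rank((A + 5I)^3) = 0. The eigenspace has dimension 4 - 2 = 2, so there are 2 Jordan blocks; the rank sequence gives block sizes [3, 1].

Assembling the blocks gives the Jordan form J above.

J = [[-5, 1, 0, 0], [0, -5, 1, 0], [0, 0, -5, 0], [0, 0, 0, -5]]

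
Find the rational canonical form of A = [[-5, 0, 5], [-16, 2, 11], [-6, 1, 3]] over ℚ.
R = [[0, 0, 5], [1, 0, 0], [0, 1, 0]]

The invariant factors of A (the non-unit diagonal entries of the Smith normal form of xI - A over ℚ[x]) are x^3 - 5, each dividing the next. The characteristic polynomial is their product, x^3 - 5.

The rational canonical form is the block-diagonal matrix of companion matrices C(f_i):
R = [[0, 0, 5], [1, 0, 0], [0, 1, 0]].

Note the characteristic polynomial does not split into linear factors over ℚ, so A has no Jordan form over ℚ; the rational canonical form exists over any field.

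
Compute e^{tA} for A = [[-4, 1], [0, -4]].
e^{tA} = [[e^{-4*t}, t*e^{-4*t}], [0, e^{-4*t}]]

A has Jordan form J = [[-4, 1], [0, -4]] with A = PJP^{-1}, so e^{tA} = P e^{tJ} P^{-1}.

For a Jordan block J_k(λ), e^{tJ_k(λ)} = e^{λt} · (I + tN + t^2 N^2/2! + ... + t^{k-1} N^{k-1}/(k-1)!) where N is the nilpotent superdiagonal part.

Assembling the blocks and conjugating back gives the entries of e^{tA} as shown above.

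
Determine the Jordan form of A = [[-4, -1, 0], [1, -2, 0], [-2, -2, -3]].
The characteristic polynomial is det(xI - A) = (x + 3)^3, so the eigenvalues are -3 (algebraic multiplicity 3).

For λ = -3: rank(A + 3I) = 1, rank((A + 3I)^2) = 0. The eigenspace has dimension 3 - 1 = 2, so there are 2 Jordan blocks; the rank sequence gives block sizes [2, 1].

Assembling the blocks gives the Jordan form J above.

J = [[-3, 1, 0], [0, -3, 0], [0, 0, -3]]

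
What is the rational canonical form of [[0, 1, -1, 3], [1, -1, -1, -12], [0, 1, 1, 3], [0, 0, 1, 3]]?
R = [[0, 0, 0, 6], [1, 0, 0, -14], [0, 1, 0, 4], [0, 0, 1, 3]]

The invariant factors of A (the non-unit diagonal entries of the Smith normal form of xI - A over ℚ[x]) are (x - 3)(x^3 - 4x + 2), each dividing the next. The characteristic polynomial is their product, (x - 3)(x^3 - 4x + 2).

The rational canonical form is the block-diagonal matrix of companion matrices C(f_i):
R = [[0, 0, 0, 6], [1, 0, 0, -14], [0, 1, 0, 4], [0, 0, 1, 3]].

Note the characteristic polynomial does not split into linear factors over ℚ, so A has no Jordan form over ℚ; the rational canonical form exists over any field.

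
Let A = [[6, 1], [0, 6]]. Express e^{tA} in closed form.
A has Jordan form J = [[6, 1], [0, 6]] with A = PJP^{-1}, so e^{tA} = P e^{tJ} P^{-1}.

For a Jordan block J_k(λ), e^{tJ_k(λ)} = e^{λt} · (I + tN + t^2 N^2/2! + ... + t^{k-1} N^{k-1}/(k-1)!) where N is the nilpotent superdiagonal part.

Assembling the blocks and conjugating back gives the entries of e^{tA} as shown above.

e^{tA} = [[e^{6*t}, t*e^{6*t}], [0, e^{6*t}]]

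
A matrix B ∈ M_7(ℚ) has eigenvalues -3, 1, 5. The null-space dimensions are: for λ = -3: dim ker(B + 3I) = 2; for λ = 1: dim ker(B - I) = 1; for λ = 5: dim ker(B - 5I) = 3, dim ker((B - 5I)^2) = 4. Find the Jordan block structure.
Jordan blocks: (-3, 1), (-3, 1), (1, 1), (5, 2), (5, 1), (5, 1)

λ = -3: successive nullity increments [2] count blocks of size ≥ k; block sizes are [1, 1].
λ = 1: successive nullity increments [1] count blocks of size ≥ k; block sizes are [1].
λ = 5: successive nullity increments [3, 1] count blocks of size ≥ k; block sizes are [2, 1, 1].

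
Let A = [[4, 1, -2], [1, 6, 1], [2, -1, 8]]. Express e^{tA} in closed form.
e^{tA} = [[(t^2 - 4*t + 2)*e^{6*t}/2, t*e^{6*t}, t*(t - 4)*e^{6*t}/2], [t*e^{6*t}, e^{6*t}, t*e^{6*t}], [t*(4 - t)*e^{6*t}/2, -t*e^{6*t}, (-t^2 + 4*t + 2)*e^{6*t}/2]]

A has Jordan form J = [[6, 1, 0], [0, 6, 1], [0, 0, 6]] with A = PJP^{-1}, so e^{tA} = P e^{tJ} P^{-1}.

For a Jordan block J_k(λ), e^{tJ_k(λ)} = e^{λt} · (I + tN + t^2 N^2/2! + ... + t^{k-1} N^{k-1}/(k-1)!) where N is the nilpotent superdiagonal part.

Assembling the blocks and conjugating back gives the entries of e^{tA} as shown above.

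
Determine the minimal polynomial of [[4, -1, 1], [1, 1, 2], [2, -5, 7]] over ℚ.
The characteristic polynomial factors as (x - 4)^3. The minimal polynomial is ∏(x - λ)^{k_λ} where k_λ is the size of the largest Jordan block at λ.

For λ = 4: rank(A - 4I) = 2, and the largest Jordan block has size 3 (the smallest k with rank((A - 4I)^k) = rank((A - 4I)^(k+1))).

So m_A(x) = (x - 4)^3.

m_A(x) = (x - 4)^3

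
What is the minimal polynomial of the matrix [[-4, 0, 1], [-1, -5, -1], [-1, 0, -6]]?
m_A(x) = (x + 5)^2

The characteristic polynomial factors as (x + 5)^3. The minimal polynomial is ∏(x - λ)^{k_λ} where k_λ is the size of the largest Jordan block at λ.

For λ = -5: rank(A + 5I) = 1, and the largest Jordan block has size 2 (the smallest k with rank((A + 5I)^k) = rank((A + 5I)^(k+1))).

So m_A(x) = (x + 5)^2.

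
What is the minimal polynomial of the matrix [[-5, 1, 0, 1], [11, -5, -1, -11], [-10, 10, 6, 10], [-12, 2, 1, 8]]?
m_A(x) = (x - 6)^2(x + 4)^2

The characteristic polynomial factors as (x - 6)^2(x + 4)^2. The minimal polynomial is ∏(x - λ)^{k_λ} where k_λ is the size of the largest Jordan block at λ.

For λ = -4: rank(A + 4I) = 3, and the largest Jordan block has size 2 (the smallest k with rank((A + 4I)^k) = rank((A + 4I)^(k+1))).
For λ = 6: rank(A - 6I) = 3, and the largest Jordan block has size 2 (the smallest k with rank((A - 6I)^k) = rank((A - 6I)^(k+1))).

So m_A(x) = (x - 6)^2(x + 4)^2.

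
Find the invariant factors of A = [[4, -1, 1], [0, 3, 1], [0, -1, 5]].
x - 4, (x - 4)^2

The Jordan structure of A has elementary divisors (x - 4)^2, (x - 4). Arranging the block sizes at each eigenvalue in decreasing order and taking row products gives the invariant factors.

Invariant factors (smallest first, each dividing the next): x - 4, (x - 4)^2.

Check: the last factor (x - 4)^2 is the minimal polynomial, and the product (x - 4)^3 is the characteristic polynomial.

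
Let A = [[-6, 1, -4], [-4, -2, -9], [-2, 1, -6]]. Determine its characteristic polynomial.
xI - A = [[x + 6, -1, 4], [4, x + 2, 9], [2, -1, x + 6]].

Expanding det(xI - A) along the first row:
det(xI - A) = + (x + 6)·det([[x + 2, 9], [-1, x + 6]]) - (-1)·det([[4, 9], [2, x + 6]]) + (4)·det([[4, x + 2], [2, -1]]).

Evaluating gives χ_A(x) = x^3 + 14x^2 + 65x + 100 = (x + 4)(x + 5)^2.

χ_A(x) = (x + 4)(x + 5)^2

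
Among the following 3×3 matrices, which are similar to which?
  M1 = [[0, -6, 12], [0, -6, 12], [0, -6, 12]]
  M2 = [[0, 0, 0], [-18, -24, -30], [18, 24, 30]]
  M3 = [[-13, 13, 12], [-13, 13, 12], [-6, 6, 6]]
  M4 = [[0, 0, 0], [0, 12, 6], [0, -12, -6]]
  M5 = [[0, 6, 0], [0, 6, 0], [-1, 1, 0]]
Characteristic polynomials: χ_{M1} = x^2(x - 6), χ_{M2} = x^2(x - 6), χ_{M3} = x^2(x - 6), χ_{M4} = x^2(x - 6), χ_{M5} = x^2(x - 6).

{M1, M2, M4}: invariant factors x, x(x - 6).

{M3, M5}: invariant factors x^2(x - 6).

Matrices are similar if and only if their invariant-factor lists agree; the partition into similarity classes is {M1, M2, M4}, {M3, M5}.

2 classes: {M1, M2, M4}, {M3, M5}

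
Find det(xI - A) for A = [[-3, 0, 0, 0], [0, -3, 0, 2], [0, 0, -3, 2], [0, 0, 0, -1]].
xI - A = [[x + 3, 0, 0, 0], [0, x + 3, 0, -2], [0, 0, x + 3, -2], [0, 0, 0, x + 1]].

Expanding det(xI - A) along the first row:
det(xI - A) = + (x + 3)·det([[x + 3, 0, -2], [0, x + 3, -2], [0, 0, x + 1]]) - (0)·det([[0, 0, -2], [0, x + 3, -2], [0, 0, x + 1]]) + (0)·det([[0, x + 3, -2], [0, 0, -2], [0, 0, x + 1]]) - (0)·det([[0, x + 3, 0], [0, 0, x + 3], [0, 0, 0]]).

Evaluating gives χ_A(x) = x^4 + 10x^3 + 36x^2 + 54x + 27 = (x + 1)(x + 3)^3.

χ_A(x) = (x + 1)(x + 3)^3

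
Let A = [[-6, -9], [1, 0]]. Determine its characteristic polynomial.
xI - A = [[x + 6, 9], [-1, x]].

Expanding det(xI - A) along the first row:
det(xI - A) = + (x + 6)·det([[x]]) - (9)·det([[-1]]).

Evaluating gives χ_A(x) = x^2 + 6x + 9 = (x + 3)^2.

χ_A(x) = (x + 3)^2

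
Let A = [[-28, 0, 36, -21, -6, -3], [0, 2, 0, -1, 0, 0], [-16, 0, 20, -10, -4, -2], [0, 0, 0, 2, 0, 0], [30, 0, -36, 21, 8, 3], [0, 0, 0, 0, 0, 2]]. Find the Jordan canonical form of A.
J = [[-4, 0, 0, 0, 0, 0], [0, 2, 1, 0, 0, 0], [0, 0, 2, 0, 0, 0], [0, 0, 0, 2, 1, 0], [0, 0, 0, 0, 2, 0], [0, 0, 0, 0, 0, 2]]

The characteristic polynomial is det(xI - A) = (x - 2)^5(x + 4), so the eigenvalues are -4 (algebraic multiplicity 1), 2 (algebraic multiplicity 5).

For λ = -4: algebraic multiplicity 1 gives one 1×1 block.

For λ = 2: rank(A - 2I) = 3, rank((A - 2I)^2) = 1. The eigenspace has dimension 6 - 3 = 3, so there are 3 Jordan blocks; the rank sequence gives block sizes [2, 2, 1].

Assembling the blocks gives the Jordan form J above.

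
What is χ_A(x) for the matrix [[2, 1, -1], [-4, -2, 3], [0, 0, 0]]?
χ_A(x) = x^3

xI - A = [[x - 2, -1, 1], [4, x + 2, -3], [0, 0, x]].

Expanding det(xI - A) along the first row:
det(xI - A) = + (x - 2)·det([[x + 2, -3], [0, x]]) - (-1)·det([[4, -3], [0, x]]) + (1)·det([[4, x + 2], [0, 0]]).

Evaluating gives χ_A(x) = x^3.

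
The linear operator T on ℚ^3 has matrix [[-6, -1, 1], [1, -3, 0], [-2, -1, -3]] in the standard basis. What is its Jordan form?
J = [[-4, 1, 0], [0, -4, 1], [0, 0, -4]]

The characteristic polynomial is det(xI - A) = (x + 4)^3, so the eigenvalues are -4 (algebraic multiplicity 3).

For λ = -4: rank(A + 4I) = 2, rank((A + 4I)^2) = 1, rank((A + 4I)^3) = 0. The eigenspace has dimension 3 - 2 = 1, so there is 1 Jordan block; the rank sequence gives block sizes [3].

Assembling the blocks gives the Jordan form J above.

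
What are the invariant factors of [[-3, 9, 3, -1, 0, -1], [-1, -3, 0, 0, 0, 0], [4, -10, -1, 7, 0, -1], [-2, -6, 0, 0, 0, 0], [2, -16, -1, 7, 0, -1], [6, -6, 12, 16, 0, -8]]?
x(x + 4), x(x + 3)(x + 4)^2

The Jordan structure of A has elementary divisors (x + 4)^2, (x + 4), (x + 3), x, x. Arranging the block sizes at each eigenvalue in decreasing order and taking row products gives the invariant factors.

Invariant factors (smallest first, each dividing the next): x(x + 4), x(x + 3)(x + 4)^2.

Check: the last factor x(x + 3)(x + 4)^2 is the minimal polynomial, and the product x^2(x + 3)(x + 4)^3 is the characteristic polynomial.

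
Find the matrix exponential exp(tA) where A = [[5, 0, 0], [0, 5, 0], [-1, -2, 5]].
e^{tA} = [[e^{5*t}, 0, 0], [0, e^{5*t}, 0], [-t*e^{5*t}, -2*t*e^{5*t}, e^{5*t}]]

A has Jordan form J = [[5, 1, 0], [0, 5, 0], [0, 0, 5]] with A = PJP^{-1}, so e^{tA} = P e^{tJ} P^{-1}.

For a Jordan block J_k(λ), e^{tJ_k(λ)} = e^{λt} · (I + tN + t^2 N^2/2! + ... + t^{k-1} N^{k-1}/(k-1)!) where N is the nilpotent superdiagonal part.

Assembling the blocks and conjugating back gives the entries of e^{tA} as shown above.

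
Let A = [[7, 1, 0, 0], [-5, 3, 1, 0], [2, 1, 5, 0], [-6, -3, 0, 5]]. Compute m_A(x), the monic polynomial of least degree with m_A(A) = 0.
m_A(x) = (x - 5)^3

The characteristic polynomial factors as (x - 5)^4. The minimal polynomial is ∏(x - λ)^{k_λ} where k_λ is the size of the largest Jordan block at λ.

For λ = 5: rank(A - 5I) = 2, and the largest Jordan block has size 3 (the smallest k with rank((A - 5I)^k) = rank((A - 5I)^(k+1))).

So m_A(x) = (x - 5)^3.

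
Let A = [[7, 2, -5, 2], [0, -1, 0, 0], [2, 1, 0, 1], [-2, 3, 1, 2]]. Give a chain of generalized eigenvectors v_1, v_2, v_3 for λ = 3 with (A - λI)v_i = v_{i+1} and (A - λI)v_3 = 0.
We seek v_1 ∈ ker((A - 3I)^3) \ ker((A - 3I)^2), then set v_{i+1} = (A - 3I) v_i.

One such chain is v_1 = [[0, 0, 0, 1]]^T, v_2 = [[2, 0, 1, -1]]^T, v_3 = [[1, 0, 0, -2]]^T. Check: (A - 3I) v_3 = [[0, 0, 0, 0]]^T = 0.

v_1 = [[0, 0, 0, 1]]^T, v_2 = [[2, 0, 1, -1]]^T, v_3 = [[1, 0, 0, -2]]^T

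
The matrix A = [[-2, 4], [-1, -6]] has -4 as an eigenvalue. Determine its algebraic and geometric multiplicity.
algebraic multiplicity 2, geometric multiplicity 1

The characteristic polynomial is (x + 4)^2, so the factor x + 4 appears with exponent 2: the algebraic multiplicity is 2.

rank(A + 4I) = 1, so the eigenspace has dimension 2 - 1 = 1: the geometric multiplicity is 1.

Since 1 < 2, A is not diagonalizable.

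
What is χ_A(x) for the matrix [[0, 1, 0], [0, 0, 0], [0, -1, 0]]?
xI - A = [[x, -1, 0], [0, x, 0], [0, 1, x]].

Expanding det(xI - A) along the first row:
det(xI - A) = + (x)·det([[x, 0], [1, x]]) - (-1)·det([[0, 0], [0, x]]) + (0)·det([[0, x], [0, 1]]).

Evaluating gives χ_A(x) = x^3.

χ_A(x) = x^3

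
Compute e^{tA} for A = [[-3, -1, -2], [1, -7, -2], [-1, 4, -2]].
A has Jordan form J = [[-4, 1, 0], [0, -4, 1], [0, 0, -4]] with A = PJP^{-1}, so e^{tA} = P e^{tJ} P^{-1}.

For a Jordan block J_k(λ), e^{tJ_k(λ)} = e^{λt} · (I + tN + t^2 N^2/2! + ... + t^{k-1} N^{k-1}/(k-1)!) where N is the nilpotent superdiagonal part.

Assembling the blocks and conjugating back gives the entries of e^{tA} as shown above.

e^{tA} = [[(t^2 + t + 1)*e^{-4*t}, -t*(3*t + 1)*e^{-4*t}, 2*t*(-t - 1)*e^{-4*t}], [t*e^{-4*t}, (1 - 3*t)*e^{-4*t}, -2*t*e^{-4*t}], [t*(t - 2)*e^{-4*t}/2, t*(8 - 3*t)*e^{-4*t}/2, (-t^2 + 2*t + 1)*e^{-4*t}]]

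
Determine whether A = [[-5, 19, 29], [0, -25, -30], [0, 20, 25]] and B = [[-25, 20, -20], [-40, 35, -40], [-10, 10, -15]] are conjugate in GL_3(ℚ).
No.

Both have characteristic polynomial (x - 5)(x + 5)^2, but the minimal polynomial of A is (x - 5)(x + 5)^2 while the minimal polynomial of B is (x - 5)(x + 5). The minimal polynomial is a similarity invariant, so A and B are not similar.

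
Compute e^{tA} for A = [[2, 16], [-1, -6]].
A has Jordan form J = [[-2, 1], [0, -2]] with A = PJP^{-1}, so e^{tA} = P e^{tJ} P^{-1}.

For a Jordan block J_k(λ), e^{tJ_k(λ)} = e^{λt} · (I + tN + t^2 N^2/2! + ... + t^{k-1} N^{k-1}/(k-1)!) where N is the nilpotent superdiagonal part.

Assembling the blocks and conjugating back gives the entries of e^{tA} as shown above.

e^{tA} = [[(4*t + 1)*e^{-2*t}, 16*t*e^{-2*t}], [-t*e^{-2*t}, (1 - 4*t)*e^{-2*t}]]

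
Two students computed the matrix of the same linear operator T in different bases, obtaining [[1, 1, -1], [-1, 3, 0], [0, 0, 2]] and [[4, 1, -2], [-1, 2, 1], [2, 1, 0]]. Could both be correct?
Two matrices over a field are similar if and only if they have the same invariant factors.

Both A and B have characteristic polynomial (x - 2)^3 and minimal polynomial (x - 2)^3. Computing further, both have invariant factors (x - 2)^3. Hence A and B are similar.

Yes.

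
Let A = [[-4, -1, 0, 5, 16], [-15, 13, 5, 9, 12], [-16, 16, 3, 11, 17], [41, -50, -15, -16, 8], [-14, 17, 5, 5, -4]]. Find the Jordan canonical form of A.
The characteristic polynomial is det(xI - A) = (x - 3)(x + 2)^3(x + 5), so the eigenvalues are -5 (algebraic multiplicity 1), -2 (algebraic multiplicity 3), 3 (algebraic multiplicity 1).

For λ = -5: algebraic multiplicity 1 gives one 1×1 block.

For λ = -2: rank(A + 2I) = 4, rank((A + 2I)^2) = 3, rank((A + 2I)^3) = 2. The eigenspace has dimension 5 - 4 = 1, so there is 1 Jordan block; the rank sequence gives block sizes [3].

For λ = 3: algebraic multiplicity 1 gives one 1×1 block.

Assembling the blocks gives the Jordan form J above.

J = [[-5, 0, 0, 0, 0], [0, -2, 1, 0, 0], [0, 0, -2, 1, 0], [0, 0, 0, -2, 0], [0, 0, 0, 0, 3]]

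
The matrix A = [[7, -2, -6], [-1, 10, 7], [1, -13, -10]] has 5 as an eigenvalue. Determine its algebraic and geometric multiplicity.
algebraic multiplicity 2, geometric multiplicity 1

The characteristic polynomial is (x - 5)^2(x + 3), so the factor x - 5 appears with exponent 2: the algebraic multiplicity is 2.

rank(A - 5I) = 2, so the eigenspace has dimension 3 - 2 = 1: the geometric multiplicity is 1.

Since 1 < 2, A is not diagonalizable.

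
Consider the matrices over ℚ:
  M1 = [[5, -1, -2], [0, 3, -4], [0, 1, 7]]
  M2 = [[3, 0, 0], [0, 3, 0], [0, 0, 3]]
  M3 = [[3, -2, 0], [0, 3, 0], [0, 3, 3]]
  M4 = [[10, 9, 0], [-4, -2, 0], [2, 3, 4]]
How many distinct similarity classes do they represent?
Characteristic polynomials: χ_{M1} = (x - 5)^3, χ_{M2} = (x - 3)^3, χ_{M3} = (x - 3)^3, χ_{M4} = (x - 4)^3.

{M1}: invariant factors x - 5, (x - 5)^2.

{M2}: invariant factors x - 3, x - 3, x - 3.

{M3}: invariant factors x - 3, (x - 3)^2.

{M4}: invariant factors x - 4, (x - 4)^2.

Matrices are similar if and only if their invariant-factor lists agree; the partition into similarity classes is {M1}, {M2}, {M3}, {M4}.

4 classes: {M1}, {M2}, {M3}, {M4}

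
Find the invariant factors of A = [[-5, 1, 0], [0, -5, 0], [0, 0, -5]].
x + 5, (x + 5)^2

The Jordan structure of A has elementary divisors (x + 5)^2, (x + 5). Arranging the block sizes at each eigenvalue in decreasing order and taking row products gives the invariant factors.

Invariant factors (smallest first, each dividing the next): x + 5, (x + 5)^2.

Check: the last factor (x + 5)^2 is the minimal polynomial, and the product (x + 5)^3 is the characteristic polynomial.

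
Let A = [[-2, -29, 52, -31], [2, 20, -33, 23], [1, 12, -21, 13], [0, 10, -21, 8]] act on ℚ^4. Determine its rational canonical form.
R = [[0, 0, 0, -5], [1, 0, 0, 16], [0, 1, 0, -3], [0, 0, 1, 5]]

The invariant factors of A (the non-unit diagonal entries of the Smith normal form of xI - A over ℚ[x]) are (x - 5)(x^3 + 3x - 1), each dividing the next. The characteristic polynomial is their product, (x - 5)(x^3 + 3x - 1).

The rational canonical form is the block-diagonal matrix of companion matrices C(f_i):
R = [[0, 0, 0, -5], [1, 0, 0, 16], [0, 1, 0, -3], [0, 0, 1, 5]].

Note the characteristic polynomial does not split into linear factors over ℚ, so A has no Jordan form over ℚ; the rational canonical form exists over any field.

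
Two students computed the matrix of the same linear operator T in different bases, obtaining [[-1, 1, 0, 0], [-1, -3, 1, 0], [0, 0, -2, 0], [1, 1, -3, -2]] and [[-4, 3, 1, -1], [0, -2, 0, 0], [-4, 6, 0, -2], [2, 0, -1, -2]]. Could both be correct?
Two matrices over a field are similar if and only if they have the same invariant factors.

Both A and B have characteristic polynomial (x + 2)^4 and minimal polynomial (x + 2)^3. Computing further, both have invariant factors x + 2, (x + 2)^3. Hence A and B are similar.

Yes.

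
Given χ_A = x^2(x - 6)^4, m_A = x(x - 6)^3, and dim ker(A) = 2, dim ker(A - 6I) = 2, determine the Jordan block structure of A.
Jordan blocks: (0, 1), (0, 1), (6, 3), (6, 1)

λ = 0: algebraic multiplicity 2 (exponent in χ_A), largest block size 1 (exponent in m_A), 2 blocks (geometric multiplicity). These force block sizes [1, 1].
λ = 6: algebraic multiplicity 4 (exponent in χ_A), largest block size 3 (exponent in m_A), 2 blocks (geometric multiplicity). These force block sizes [3, 1].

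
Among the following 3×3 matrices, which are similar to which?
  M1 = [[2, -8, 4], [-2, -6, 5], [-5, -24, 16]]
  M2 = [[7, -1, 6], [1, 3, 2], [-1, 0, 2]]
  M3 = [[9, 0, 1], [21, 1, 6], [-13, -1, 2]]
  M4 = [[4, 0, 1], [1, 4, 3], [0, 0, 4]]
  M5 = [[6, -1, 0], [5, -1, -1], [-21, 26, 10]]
2 classes: {M1, M2, M3, M4}, {M5}

Characteristic polynomials: χ_{M1} = (x - 4)^3, χ_{M2} = (x - 4)^3, χ_{M3} = (x - 4)^3, χ_{M4} = (x - 4)^3, χ_{M5} = (x - 5)^3.

{M1, M2, M3, M4}: invariant factors (x - 4)^3.

{M5}: invariant factors (x - 5)^3.

Matrices are similar if and only if their invariant-factor lists agree; the partition into similarity classes is {M1, M2, M3, M4}, {M5}.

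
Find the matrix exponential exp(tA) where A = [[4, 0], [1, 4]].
A has Jordan form J = [[4, 1], [0, 4]] with A = PJP^{-1}, so e^{tA} = P e^{tJ} P^{-1}.

For a Jordan block J_k(λ), e^{tJ_k(λ)} = e^{λt} · (I + tN + t^2 N^2/2! + ... + t^{k-1} N^{k-1}/(k-1)!) where N is the nilpotent superdiagonal part.

Assembling the blocks and conjugating back gives the entries of e^{tA} as shown above.

e^{tA} = [[e^{4*t}, 0], [t*e^{4*t}, e^{4*t}]]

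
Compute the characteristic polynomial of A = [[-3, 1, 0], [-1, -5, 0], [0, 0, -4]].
χ_A(x) = (x + 4)^3

xI - A = [[x + 3, -1, 0], [1, x + 5, 0], [0, 0, x + 4]].

Expanding det(xI - A) along the first row:
det(xI - A) = + (x + 3)·det([[x + 5, 0], [0, x + 4]]) - (-1)·det([[1, 0], [0, x + 4]]) + (0)·det([[1, x + 5], [0, 0]]).

Evaluating gives χ_A(x) = x^3 + 12x^2 + 48x + 64 = (x + 4)^3.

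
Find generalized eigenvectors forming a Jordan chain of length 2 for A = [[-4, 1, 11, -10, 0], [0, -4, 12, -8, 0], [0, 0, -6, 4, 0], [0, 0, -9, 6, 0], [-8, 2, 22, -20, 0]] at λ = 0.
We seek v_1 ∈ ker(A^2) \ ker(A), then set v_{i+1} = A v_i.

One such chain is v_1 = [[0, -1, -1, -1, 0]]^T, v_2 = [[-2, 0, 2, 3, -4]]^T. Check: A v_2 = [[0, 0, 0, 0, 0]]^T = 0.

v_1 = [[0, -1, -1, -1, 0]]^T, v_2 = [[-2, 0, 2, 3, -4]]^T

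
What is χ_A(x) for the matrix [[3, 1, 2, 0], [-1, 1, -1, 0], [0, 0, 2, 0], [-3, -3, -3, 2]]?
χ_A(x) = (x - 2)^4

xI - A = [[x - 3, -1, -2, 0], [1, x - 1, 1, 0], [0, 0, x - 2, 0], [3, 3, 3, x - 2]].

Expanding det(xI - A) along the first row:
det(xI - A) = + (x - 3)·det([[x - 1, 1, 0], [0, x - 2, 0], [3, 3, x - 2]]) - (-1)·det([[1, 1, 0], [0, x - 2, 0], [3, 3, x - 2]]) + (-2)·det([[1, x - 1, 0], [0, 0, 0], [3, 3, x - 2]]) - (0)·det([[1, x - 1, 1], [0, 0, x - 2], [3, 3, 3]]).

Evaluating gives χ_A(x) = x^4 - 8x^3 + 24x^2 - 32x + 16 = (x - 2)^4.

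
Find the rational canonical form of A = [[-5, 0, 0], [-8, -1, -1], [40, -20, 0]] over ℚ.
The invariant factors of A (the non-unit diagonal entries of the Smith normal form of xI - A over ℚ[x]) are x + 5, (x - 4)(x + 5), each dividing the next. The characteristic polynomial is their product, (x - 4)(x + 5)^2.

The rational canonical form is the block-diagonal matrix of companion matrices C(f_i):
R = [[-5, 0, 0], [0, 0, 20], [0, 1, -1]].

R = [[-5, 0, 0], [0, 0, 20], [0, 1, -1]]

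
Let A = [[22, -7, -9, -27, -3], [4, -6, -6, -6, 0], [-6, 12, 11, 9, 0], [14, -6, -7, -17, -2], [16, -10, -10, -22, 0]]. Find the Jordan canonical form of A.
The characteristic polynomial is det(xI - A) = (x - 2)^5, so the eigenvalues are 2 (algebraic multiplicity 5).

For λ = 2: rank(A - 2I) = 2, rank((A - 2I)^2) = 0. The eigenspace has dimension 5 - 2 = 3, so there are 3 Jordan blocks; the rank sequence gives block sizes [2, 2, 1].

Assembling the blocks gives the Jordan form J above.

J = [[2, 1, 0, 0, 0], [0, 2, 0, 0, 0], [0, 0, 2, 1, 0], [0, 0, 0, 2, 0], [0, 0, 0, 0, 2]]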